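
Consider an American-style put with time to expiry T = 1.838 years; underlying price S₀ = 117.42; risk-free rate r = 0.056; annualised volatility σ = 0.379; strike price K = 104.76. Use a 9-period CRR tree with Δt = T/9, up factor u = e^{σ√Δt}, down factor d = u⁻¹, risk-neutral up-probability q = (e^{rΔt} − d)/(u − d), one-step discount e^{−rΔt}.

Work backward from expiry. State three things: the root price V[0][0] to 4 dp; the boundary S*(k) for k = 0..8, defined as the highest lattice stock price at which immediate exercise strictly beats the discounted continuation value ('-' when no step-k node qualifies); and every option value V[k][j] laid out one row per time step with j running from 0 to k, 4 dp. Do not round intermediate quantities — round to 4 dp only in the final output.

price = 12.9134
boundary = - - - - 59.1847 70.2413 59.1847 70.2413 83.3634
tree:
12.9134
18.5179 7.3992
25.8328 11.3598 3.4619
34.9226 17.0040 5.7680 1.1495
45.5753 24.6847 9.4309 2.1015 0.1884
54.8915 34.5187 15.0565 3.8130 0.3743 0.0000
62.7413 45.5753 23.2968 6.8568 0.7433 0.0000 0.0000
69.3554 54.8915 34.5187 12.1957 1.4762 0.0000 0.0000 0.0000
74.9284 62.7413 45.5753 21.3966 2.9319 0.0000 0.0000 0.0000 0.0000
79.6242 69.3554 54.8915 34.5187 5.8230 0.0000 0.0000 0.0000 0.0000 0.0000

Δt=0.20422, u=1.18682, d=0.84259, q=0.49070, disc=e^(-rΔt)=0.98863
k=9 terminal: V=max(K-S,0) → 79.6242 69.3554 54.8915 34.5187 5.8230 0.0000 0.0000 0.0000 0.0000 0.0000
k=8: j=0 S=29.8316 intr=74.9284 cont=73.7372 V=74.9284[EX]; j=1 S=42.0187 intr=62.7413 cont=61.5500 V=62.7413[EX]; j=2 S=59.1847 intr=45.5753 cont=44.3841 V=45.5753[EX]; j=3 S=83.3634 intr=21.3966 cont=20.2053 V=21.3966[EX]; j=4 S=117.4200 intr=0.0000 cont=2.9319 V=2.9319[hold]; j=5 S=165.3897 intr=0.0000 cont=0.0000 V=0.0000[hold]; j=6 S=232.9566 intr=0.0000 cont=0.0000 V=0.0000[hold]; j=7 S=328.1266 intr=0.0000 cont=0.0000 V=0.0000[hold]; j=8 S=462.1765 intr=0.0000 cont=0.0000 V=0.0000[hold]  S*(8)=83.3634
k=7: j=0 S=35.4046 intr=69.3554 cont=68.1642 V=69.3554[EX]; j=1 S=49.8685 intr=54.8915 cont=53.7003 V=54.8915[EX]; j=2 S=70.2413 intr=34.5187 cont=33.3275 V=34.5187[EX]; j=3 S=98.9370 intr=5.8230 cont=12.1957 V=12.1957[hold]; j=4 S=139.3559 intr=0.0000 cont=1.4762 V=1.4762[hold]; j=5 S=196.2871 intr=0.0000 cont=0.0000 V=0.0000[hold]; j=6 S=276.4765 intr=0.0000 cont=0.0000 V=0.0000[hold]; j=7 S=389.4258 intr=0.0000 cont=0.0000 V=0.0000[hold]  S*(7)=70.2413
k=6: j=0 S=42.0187 intr=62.7413 cont=61.5500 V=62.7413[EX]; j=1 S=59.1847 intr=45.5753 cont=44.3841 V=45.5753[EX]; j=2 S=83.3634 intr=21.3966 cont=23.2968 V=23.2968[hold]; j=3 S=117.4200 intr=0.0000 cont=6.8568 V=6.8568[hold]; j=4 S=165.3897 intr=0.0000 cont=0.7433 V=0.7433[hold]; j=5 S=232.9566 intr=0.0000 cont=0.0000 V=0.0000[hold]; j=6 S=328.1266 intr=0.0000 cont=0.0000 V=0.0000[hold]  S*(6)=59.1847
k=5: j=0 S=49.8685 intr=54.8915 cont=53.7003 V=54.8915[EX]; j=1 S=70.2413 intr=34.5187 cont=34.2493 V=34.5187[EX]; j=2 S=98.9370 intr=5.8230 cont=15.0565 V=15.0565[hold]; j=3 S=139.3559 intr=0.0000 cont=3.8130 V=3.8130[hold]; j=4 S=196.2871 intr=0.0000 cont=0.3743 V=0.3743[hold]; j=5 S=276.4765 intr=0.0000 cont=0.0000 V=0.0000[hold]  S*(5)=70.2413
k=4: j=0 S=59.1847 intr=45.5753 cont=44.3841 V=45.5753[EX]; j=1 S=83.3634 intr=21.3966 cont=24.6847 V=24.6847[hold]; j=2 S=117.4200 intr=0.0000 cont=9.4309 V=9.4309[hold]; j=3 S=165.3897 intr=0.0000 cont=2.1015 V=2.1015[hold]; j=4 S=232.9566 intr=0.0000 cont=0.1884 V=0.1884[hold]  S*(4)=59.1847
k=3: j=0 S=70.2413 intr=34.5187 cont=34.9226 V=34.9226[hold]; j=1 S=98.9370 intr=5.8230 cont=17.0040 V=17.0040[hold]; j=2 S=139.3559 intr=0.0000 cont=5.7680 V=5.7680[hold]; j=3 S=196.2871 intr=0.0000 cont=1.1495 V=1.1495[hold]  S*(3)=-
k=2: j=0 S=83.3634 intr=21.3966 cont=25.8328 V=25.8328[hold]; j=1 S=117.4200 intr=0.0000 cont=11.3598 V=11.3598[hold]; j=2 S=165.3897 intr=0.0000 cont=3.4619 V=3.4619[hold]  S*(2)=-
k=1: j=0 S=98.9370 intr=5.8230 cont=18.5179 V=18.5179[hold]; j=1 S=139.3559 intr=0.0000 cont=7.3992 V=7.3992[hold]  S*(1)=-
k=0: j=0 S=117.4200 intr=0.0000 cont=12.9134 V=12.9134[hold]  S*(0)=-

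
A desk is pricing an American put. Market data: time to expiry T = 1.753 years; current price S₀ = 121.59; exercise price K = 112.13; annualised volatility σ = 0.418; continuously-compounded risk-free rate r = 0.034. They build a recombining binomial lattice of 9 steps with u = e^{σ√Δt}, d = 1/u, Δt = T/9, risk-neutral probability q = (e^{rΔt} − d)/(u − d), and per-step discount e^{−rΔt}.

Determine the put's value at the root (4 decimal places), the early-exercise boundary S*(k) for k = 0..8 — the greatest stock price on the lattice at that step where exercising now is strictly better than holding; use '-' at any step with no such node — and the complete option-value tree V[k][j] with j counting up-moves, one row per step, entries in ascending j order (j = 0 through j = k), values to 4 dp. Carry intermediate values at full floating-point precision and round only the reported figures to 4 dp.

price = 18.6381
boundary = - - - - 58.1334 48.3401 58.1334 69.9107 84.0740
tree:
18.6381
25.4023 11.3313
33.6990 16.4758 5.7341
43.3726 23.3486 9.0169 2.1413
53.9966 32.0948 13.8903 3.6904 0.4380
63.7899 42.5400 20.8583 6.2887 0.8349 0.0000
71.9334 53.9966 30.3189 10.5654 1.5914 0.0000 0.0000
78.7050 63.7899 42.2193 17.4291 3.0336 0.0000 0.0000 0.0000
84.3358 71.9334 53.9966 28.0560 5.7828 0.0000 0.0000 0.0000 0.0000
89.0181 78.7050 63.7899 42.2193 11.0233 0.0000 0.0000 0.0000 0.0000 0.0000

params: Δt=0.19478 u=1.20259 d=0.83154 q=0.47192 e^(-rΔt)=0.99340
t_9 payoffs: 89.0181 78.7050 63.7899 42.2193 11.0233 0.0000 0.0000 0.0000 0.0000 0.0000
t_8: node(8,0) S=27.7942 payoff=84.3358 vs cont=83.5957 → 84.3358 [stop]  node(8,1) S=40.1966 payoff=71.9334 vs cont=71.1932 → 71.9334 [stop]  node(8,2) S=58.1334 payoff=53.9966 vs cont=53.2565 → 53.9966 [stop]  node(8,3) S=84.0740 payoff=28.0560 vs cont=27.3159 → 28.0560 [stop]  node(8,4) S=121.5900 payoff=0.0000 vs cont=5.7828 → 5.7828 [wait]  node(8,5) S=175.8466 payoff=0.0000 vs cont=0.0000 → 0.0000 [wait]  node(8,6) S=254.3138 payoff=0.0000 vs cont=0.0000 → 0.0000 [wait]  node(8,7) S=367.7952 payoff=0.0000 vs cont=0.0000 → 0.0000 [wait]  node(8,8) S=531.9149 payoff=0.0000 vs cont=0.0000 → 0.0000 [wait]  ⇒ S*(8)=84.0740
t_7: node(7,0) S=33.4250 payoff=78.7050 vs cont=77.9649 → 78.7050 [stop]  node(7,1) S=48.3401 payoff=63.7899 vs cont=63.0498 → 63.7899 [stop]  node(7,2) S=69.9107 payoff=42.2193 vs cont=41.4792 → 42.2193 [stop]  node(7,3) S=101.1067 payoff=11.0233 vs cont=17.4291 → 17.4291 [wait]  node(7,4) S=146.2231 payoff=0.0000 vs cont=3.0336 → 3.0336 [wait]  node(7,5) S=211.4716 payoff=0.0000 vs cont=0.0000 → 0.0000 [wait]  node(7,6) S=305.8356 payoff=0.0000 vs cont=0.0000 → 0.0000 [wait]  node(7,7) S=442.3073 payoff=0.0000 vs cont=0.0000 → 0.0000 [wait]  ⇒ S*(7)=69.9107
t_6: node(6,0) S=40.1966 payoff=71.9334 vs cont=71.1932 → 71.9334 [stop]  node(6,1) S=58.1334 payoff=53.9966 vs cont=53.2565 → 53.9966 [stop]  node(6,2) S=84.0740 payoff=28.0560 vs cont=30.3189 → 30.3189 [wait]  node(6,3) S=121.5900 payoff=0.0000 vs cont=10.5654 → 10.5654 [wait]  node(6,4) S=175.8466 payoff=0.0000 vs cont=1.5914 → 1.5914 [wait]  node(6,5) S=254.3138 payoff=0.0000 vs cont=0.0000 → 0.0000 [wait]  node(6,6) S=367.7952 payoff=0.0000 vs cont=0.0000 → 0.0000 [wait]  ⇒ S*(6)=58.1334
t_5: node(5,0) S=48.3401 payoff=63.7899 vs cont=63.0498 → 63.7899 [stop]  node(5,1) S=69.9107 payoff=42.2193 vs cont=42.5400 → 42.5400 [wait]  node(5,2) S=101.1067 payoff=11.0233 vs cont=20.8583 → 20.8583 [wait]  node(5,3) S=146.2231 payoff=0.0000 vs cont=6.2887 → 6.2887 [wait]  node(5,4) S=211.4716 payoff=0.0000 vs cont=0.8349 → 0.8349 [wait]  node(5,5) S=305.8356 payoff=0.0000 vs cont=0.0000 → 0.0000 [wait]  ⇒ S*(5)=48.3401
t_4: node(4,0) S=58.1334 payoff=53.9966 vs cont=53.4068 → 53.9966 [stop]  node(4,1) S=84.0740 payoff=28.0560 vs cont=32.0948 → 32.0948 [wait]  node(4,2) S=121.5900 payoff=0.0000 vs cont=13.8903 → 13.8903 [wait]  node(4,3) S=175.8466 payoff=0.0000 vs cont=3.6904 → 3.6904 [wait]  node(4,4) S=254.3138 payoff=0.0000 vs cont=0.4380 → 0.4380 [wait]  ⇒ S*(4)=58.1334
t_3: node(3,0) S=69.9107 payoff=42.2193 vs cont=43.3726 → 43.3726 [wait]  node(3,1) S=101.1067 payoff=11.0233 vs cont=23.3486 → 23.3486 [wait]  node(3,2) S=146.2231 payoff=0.0000 vs cont=9.0169 → 9.0169 [wait]  node(3,3) S=211.4716 payoff=0.0000 vs cont=2.1413 → 2.1413 [wait]  ⇒ S*(3)=-
t_2: node(2,0) S=84.0740 payoff=28.0560 vs cont=33.6990 → 33.6990 [wait]  node(2,1) S=121.5900 payoff=0.0000 vs cont=16.4758 → 16.4758 [wait]  node(2,2) S=175.8466 payoff=0.0000 vs cont=5.7341 → 5.7341 [wait]  ⇒ S*(2)=-
t_1: node(1,0) S=101.1067 payoff=11.0233 vs cont=25.4023 → 25.4023 [wait]  node(1,1) S=146.2231 payoff=0.0000 vs cont=11.3313 → 11.3313 [wait]  ⇒ S*(1)=-
t_0: node(0,0) S=121.5900 payoff=0.0000 vs cont=18.6381 → 18.6381 [wait]  ⇒ S*(0)=-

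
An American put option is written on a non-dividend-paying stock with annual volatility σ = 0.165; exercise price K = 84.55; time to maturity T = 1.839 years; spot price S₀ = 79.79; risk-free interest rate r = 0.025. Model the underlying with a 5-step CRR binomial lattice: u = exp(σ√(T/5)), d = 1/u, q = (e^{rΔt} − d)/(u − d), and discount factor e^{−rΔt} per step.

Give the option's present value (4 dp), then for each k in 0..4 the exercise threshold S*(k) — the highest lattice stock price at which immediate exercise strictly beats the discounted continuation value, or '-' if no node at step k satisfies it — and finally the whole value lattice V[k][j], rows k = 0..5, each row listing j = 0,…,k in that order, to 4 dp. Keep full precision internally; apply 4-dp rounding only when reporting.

Δt=0.36780  u=1.10524  d=0.90478  q=0.52108  discount=0.99085
step 5 (expiry): payoffs max(K−S,0) = 36.1711 25.4520 12.3578 0.0000 0.0000 0.0000
step 4: (k=4,j=0): S=53.4706, (K−S)⁺=31.0794, hold=30.3056 ⇒ V=31.0794 exercise | (k=4,j=1): S=65.3178, (K−S)⁺=19.2322, hold=18.4583 ⇒ V=19.2322 exercise | (k=4,j=2): S=79.7900, (K−S)⁺=4.7600, hold=5.8642 ⇒ V=5.8642 continue | (k=4,j=3): S=97.4687, (K−S)⁺=0.0000, hold=0.0000 ⇒ V=0.0000 continue | (k=4,j=4): S=119.0645, (K−S)⁺=0.0000, hold=0.0000 ⇒ V=0.0000 continue  boundary S*=65.3178
step 3: (k=3,j=0): S=59.0980, (K−S)⁺=25.4520, hold=24.6781 ⇒ V=25.4520 exercise | (k=3,j=1): S=72.1922, (K−S)⁺=12.3578, hold=12.1541 ⇒ V=12.3578 exercise | (k=3,j=2): S=88.1875, (K−S)⁺=0.0000, hold=2.7828 ⇒ V=2.7828 continue | (k=3,j=3): S=107.7268, (K−S)⁺=0.0000, hold=0.0000 ⇒ V=0.0000 continue  boundary S*=72.1922
step 2: (k=2,j=0): S=65.3178, (K−S)⁺=19.2322, hold=18.4583 ⇒ V=19.2322 exercise | (k=2,j=1): S=79.7900, (K−S)⁺=4.7600, hold=7.3010 ⇒ V=7.3010 continue | (k=2,j=2): S=97.4687, (K−S)⁺=0.0000, hold=1.3205 ⇒ V=1.3205 continue  boundary S*=65.3178
step 1: (k=1,j=0): S=72.1922, (K−S)⁺=12.3578, hold=12.8959 ⇒ V=12.8959 continue | (k=1,j=1): S=88.1875, (K−S)⁺=0.0000, hold=4.1464 ⇒ V=4.1464 continue  boundary S*=-
step 0: (k=0,j=0): S=79.7900, (K−S)⁺=4.7600, hold=8.2604 ⇒ V=8.2604 continue  boundary S*=-

price = 8.2604
boundary = - - 65.3178 72.1922 65.3178
tree:
8.2604
12.8959 4.1464
19.2322 7.3010 1.3205
25.4520 12.3578 2.7828 0.0000
31.0794 19.2322 5.8642 0.0000 0.0000
36.1711 25.4520 12.3578 0.0000 0.0000 0.0000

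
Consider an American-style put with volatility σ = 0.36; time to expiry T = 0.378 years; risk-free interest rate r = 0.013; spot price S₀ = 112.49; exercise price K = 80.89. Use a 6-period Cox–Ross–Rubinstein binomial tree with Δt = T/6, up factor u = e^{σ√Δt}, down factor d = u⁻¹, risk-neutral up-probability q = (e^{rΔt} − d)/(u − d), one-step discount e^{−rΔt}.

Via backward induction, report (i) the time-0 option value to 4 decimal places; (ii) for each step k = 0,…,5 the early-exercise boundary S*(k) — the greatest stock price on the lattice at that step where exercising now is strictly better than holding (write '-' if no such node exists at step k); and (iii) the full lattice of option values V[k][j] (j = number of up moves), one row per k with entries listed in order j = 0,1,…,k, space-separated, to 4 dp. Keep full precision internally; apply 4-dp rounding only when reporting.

price = 0.5708
boundary = - - - - - 71.5981
tree:
0.5708
1.0157 0.0937
1.7938 0.1810 0.0000
3.1402 0.3496 0.0000 0.0000
5.4381 0.6755 0.0000 0.0000 0.0000
9.2919 1.3050 0.0000 0.0000 0.0000 0.0000
15.4778 2.5211 0.0000 0.0000 0.0000 0.0000 0.0000

Δt=0.06300  u=1.09457  d=0.91360  q=0.48195  discount=0.99918
step 6 (expiry): payoffs max(K−S,0) = 15.4778 2.5211 0.0000 0.0000 0.0000 0.0000 0.0000
step 5: (k=5,j=0): S=71.5981, (K−S)⁺=9.2919, hold=9.2257 ⇒ V=9.2919 exercise | (k=5,j=1): S=85.7801, (K−S)⁺=0.0000, hold=1.3050 ⇒ V=1.3050 continue | (k=5,j=2): S=102.7712, (K−S)⁺=0.0000, hold=0.0000 ⇒ V=0.0000 continue | (k=5,j=3): S=123.1279, (K−S)⁺=0.0000, hold=0.0000 ⇒ V=0.0000 continue | (k=5,j=4): S=147.5168, (K−S)⁺=0.0000, hold=0.0000 ⇒ V=0.0000 continue | (k=5,j=5): S=176.7366, (K−S)⁺=0.0000, hold=0.0000 ⇒ V=0.0000 continue  boundary S*=71.5981
step 4: (k=4,j=0): S=78.3689, (K−S)⁺=2.5211, hold=5.4381 ⇒ V=5.4381 continue | (k=4,j=1): S=93.8921, (K−S)⁺=0.0000, hold=0.6755 ⇒ V=0.6755 continue | (k=4,j=2): S=112.4900, (K−S)⁺=0.0000, hold=0.0000 ⇒ V=0.0000 continue | (k=4,j=3): S=134.7718, (K−S)⁺=0.0000, hold=0.0000 ⇒ V=0.0000 continue | (k=4,j=4): S=161.4671, (K−S)⁺=0.0000, hold=0.0000 ⇒ V=0.0000 continue  boundary S*=-
step 3: (k=3,j=0): S=85.7801, (K−S)⁺=0.0000, hold=3.1402 ⇒ V=3.1402 continue | (k=3,j=1): S=102.7712, (K−S)⁺=0.0000, hold=0.3496 ⇒ V=0.3496 continue | (k=3,j=2): S=123.1279, (K−S)⁺=0.0000, hold=0.0000 ⇒ V=0.0000 continue | (k=3,j=3): S=147.5168, (K−S)⁺=0.0000, hold=0.0000 ⇒ V=0.0000 continue  boundary S*=-
step 2: (k=2,j=0): S=93.8921, (K−S)⁺=0.0000, hold=1.7938 ⇒ V=1.7938 continue | (k=2,j=1): S=112.4900, (K−S)⁺=0.0000, hold=0.1810 ⇒ V=0.1810 continue | (k=2,j=2): S=134.7718, (K−S)⁺=0.0000, hold=0.0000 ⇒ V=0.0000 continue  boundary S*=-
step 1: (k=1,j=0): S=102.7712, (K−S)⁺=0.0000, hold=1.0157 ⇒ V=1.0157 continue | (k=1,j=1): S=123.1279, (K−S)⁺=0.0000, hold=0.0937 ⇒ V=0.0937 continue  boundary S*=-
step 0: (k=0,j=0): S=112.4900, (K−S)⁺=0.0000, hold=0.5708 ⇒ V=0.5708 continue  boundary S*=-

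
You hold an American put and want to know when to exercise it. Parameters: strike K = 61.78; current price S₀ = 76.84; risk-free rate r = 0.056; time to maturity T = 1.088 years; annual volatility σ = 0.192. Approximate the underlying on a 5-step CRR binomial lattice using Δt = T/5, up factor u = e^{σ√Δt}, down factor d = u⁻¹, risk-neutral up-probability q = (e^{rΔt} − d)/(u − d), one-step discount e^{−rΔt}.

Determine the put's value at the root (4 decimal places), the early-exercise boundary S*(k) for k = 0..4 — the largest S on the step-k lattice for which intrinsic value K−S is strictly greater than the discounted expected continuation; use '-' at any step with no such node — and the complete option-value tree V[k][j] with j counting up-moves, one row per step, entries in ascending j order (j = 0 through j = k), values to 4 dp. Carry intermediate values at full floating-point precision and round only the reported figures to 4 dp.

Δt=0.21760  u=1.09370  d=0.91433  q=0.54598  discount=0.98789
step 5 (expiry): payoffs max(K−S,0) = 12.6776 3.0450 0.0000 0.0000 0.0000 0.0000
step 4: (k=4,j=0): S=53.7031, (K−S)⁺=8.0769, hold=7.3286 ⇒ V=8.0769 exercise | (k=4,j=1): S=64.2382, (K−S)⁺=0.0000, hold=1.3658 ⇒ V=1.3658 continue | (k=4,j=2): S=76.8400, (K−S)⁺=0.0000, hold=0.0000 ⇒ V=0.0000 continue | (k=4,j=3): S=91.9139, (K−S)⁺=0.0000, hold=0.0000 ⇒ V=0.0000 continue | (k=4,j=4): S=109.9449, (K−S)⁺=0.0000, hold=0.0000 ⇒ V=0.0000 continue  boundary S*=53.7031
step 3: (k=3,j=0): S=58.7350, (K−S)⁺=3.0450, hold=4.3593 ⇒ V=4.3593 continue | (k=3,j=1): S=70.2571, (K−S)⁺=0.0000, hold=0.6126 ⇒ V=0.6126 continue | (k=3,j=2): S=84.0397, (K−S)⁺=0.0000, hold=0.0000 ⇒ V=0.0000 continue | (k=3,j=3): S=100.5259, (K−S)⁺=0.0000, hold=0.0000 ⇒ V=0.0000 continue  boundary S*=-
step 2: (k=2,j=0): S=64.2382, (K−S)⁺=0.0000, hold=2.2857 ⇒ V=2.2857 continue | (k=2,j=1): S=76.8400, (K−S)⁺=0.0000, hold=0.2748 ⇒ V=0.2748 continue | (k=2,j=2): S=91.9139, (K−S)⁺=0.0000, hold=0.0000 ⇒ V=0.0000 continue  boundary S*=-
step 1: (k=1,j=0): S=70.2571, (K−S)⁺=0.0000, hold=1.1734 ⇒ V=1.1734 continue | (k=1,j=1): S=84.0397, (K−S)⁺=0.0000, hold=0.1232 ⇒ V=0.1232 continue  boundary S*=-
step 0: (k=0,j=0): S=76.8400, (K−S)⁺=0.0000, hold=0.5928 ⇒ V=0.5928 continue  boundary S*=-

price = 0.5928
boundary = - - - - 53.7031
tree:
0.5928
1.1734 0.1232
2.2857 0.2748 0.0000
4.3593 0.6126 0.0000 0.0000
8.0769 1.3658 0.0000 0.0000 0.0000
12.6776 3.0450 0.0000 0.0000 0.0000 0.0000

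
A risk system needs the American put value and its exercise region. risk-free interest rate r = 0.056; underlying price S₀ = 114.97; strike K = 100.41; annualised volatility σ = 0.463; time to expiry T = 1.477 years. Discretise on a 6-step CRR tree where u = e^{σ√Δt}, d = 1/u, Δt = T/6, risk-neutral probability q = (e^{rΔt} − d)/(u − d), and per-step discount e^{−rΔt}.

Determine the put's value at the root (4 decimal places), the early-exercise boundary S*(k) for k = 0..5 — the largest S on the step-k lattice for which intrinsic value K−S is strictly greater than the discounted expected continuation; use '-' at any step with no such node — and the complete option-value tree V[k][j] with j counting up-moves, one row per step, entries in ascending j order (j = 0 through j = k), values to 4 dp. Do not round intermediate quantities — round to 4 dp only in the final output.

price = 14.3476
boundary = - - - 57.7150 45.8694 57.7150
tree:
14.3476
21.3927 6.9123
30.8534 11.4703 2.0321
42.6950 18.5536 3.9078 0.0000
54.5406 28.9405 7.5149 0.0000 0.0000
63.9550 42.6950 14.4513 0.0000 0.0000 0.0000
71.4371 54.5406 27.7904 0.0000 0.0000 0.0000 0.0000

Δt=0.24617, u=1.25825, d=0.79476, q=0.47277, disc=e^(-rΔt)=0.98631
k=6 terminal: V=max(K-S,0) → 71.4371 54.5406 27.7904 0.0000 0.0000 0.0000 0.0000
k=5: j=0 S=36.4550 intr=63.9550 cont=62.5803 V=63.9550[EX]; j=1 S=57.7150 intr=42.6950 cont=41.3204 V=42.6950[EX]; j=2 S=91.3733 intr=9.0367 cont=14.4513 V=14.4513[hold]; j=3 S=144.6605 intr=0.0000 cont=0.0000 V=0.0000[hold]; j=4 S=229.0239 intr=0.0000 cont=0.0000 V=0.0000[hold]; j=5 S=362.5864 intr=0.0000 cont=0.0000 V=0.0000[hold]  S*(5)=57.7150
k=4: j=0 S=45.8694 intr=54.5406 cont=53.1659 V=54.5406[EX]; j=1 S=72.6196 intr=27.7904 cont=28.9405 V=28.9405[hold]; j=2 S=114.9700 intr=0.0000 cont=7.5149 V=7.5149[hold]; j=3 S=182.0184 intr=0.0000 cont=0.0000 V=0.0000[hold]; j=4 S=288.1682 intr=0.0000 cont=0.0000 V=0.0000[hold]  S*(4)=45.8694
k=3: j=0 S=57.7150 intr=42.6950 cont=41.8567 V=42.6950[EX]; j=1 S=91.3733 intr=9.0367 cont=18.5536 V=18.5536[hold]; j=2 S=144.6605 intr=0.0000 cont=3.9078 V=3.9078[hold]; j=3 S=229.0239 intr=0.0000 cont=0.0000 V=0.0000[hold]  S*(3)=57.7150
k=2: j=0 S=72.6196 intr=27.7904 cont=30.8534 V=30.8534[hold]; j=1 S=114.9700 intr=0.0000 cont=11.4703 V=11.4703[hold]; j=2 S=182.0184 intr=0.0000 cont=2.0321 V=2.0321[hold]  S*(2)=-
k=1: j=0 S=91.3733 intr=9.0367 cont=21.3927 V=21.3927[hold]; j=1 S=144.6605 intr=0.0000 cont=6.9123 V=6.9123[hold]  S*(1)=-
k=0: j=0 S=114.9700 intr=0.0000 cont=14.3476 V=14.3476[hold]  S*(0)=-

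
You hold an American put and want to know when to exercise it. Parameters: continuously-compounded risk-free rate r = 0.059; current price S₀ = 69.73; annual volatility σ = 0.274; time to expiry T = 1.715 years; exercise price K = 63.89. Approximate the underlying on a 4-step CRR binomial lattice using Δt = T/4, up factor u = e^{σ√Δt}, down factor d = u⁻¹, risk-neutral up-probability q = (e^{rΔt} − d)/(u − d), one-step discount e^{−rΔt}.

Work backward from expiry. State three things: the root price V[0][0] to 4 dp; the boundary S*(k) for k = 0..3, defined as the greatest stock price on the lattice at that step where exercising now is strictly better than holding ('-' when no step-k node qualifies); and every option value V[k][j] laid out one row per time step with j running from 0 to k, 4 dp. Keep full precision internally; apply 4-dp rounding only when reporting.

params: Δt=0.42875 u=1.19651 d=0.83576 q=0.52628 e^(-rΔt)=0.97502
t_4 payoffs: 29.8689 15.1838 0.0000 0.0000 0.0000
t_3: node(3,0) S=40.7067 payoff=23.1833 vs cont=21.5874 → 23.1833 [stop]  node(3,1) S=58.2776 payoff=5.6124 vs cont=7.0132 → 7.0132 [wait]  node(3,2) S=83.4329 payoff=0.0000 vs cont=0.0000 → 0.0000 [wait]  node(3,3) S=119.4464 payoff=0.0000 vs cont=0.0000 → 0.0000 [wait]  ⇒ S*(3)=40.7067
t_2: node(2,0) S=48.7062 payoff=15.1838 vs cont=14.3067 → 15.1838 [stop]  node(2,1) S=69.7300 payoff=0.0000 vs cont=3.2393 → 3.2393 [wait]  node(2,2) S=99.8287 payoff=0.0000 vs cont=0.0000 → 0.0000 [wait]  ⇒ S*(2)=48.7062
t_1: node(1,0) S=58.2776 payoff=5.6124 vs cont=8.6754 → 8.6754 [wait]  node(1,1) S=83.4329 payoff=0.0000 vs cont=1.4962 → 1.4962 [wait]  ⇒ S*(1)=-
t_0: node(0,0) S=69.7300 payoff=0.0000 vs cont=4.7748 → 4.7748 [wait]  ⇒ S*(0)=-

price = 4.7748
boundary = - - 48.7062 40.7067
tree:
4.7748
8.6754 1.4962
15.1838 3.2393 0.0000
23.1833 7.0132 0.0000 0.0000
29.8689 15.1838 0.0000 0.0000 0.0000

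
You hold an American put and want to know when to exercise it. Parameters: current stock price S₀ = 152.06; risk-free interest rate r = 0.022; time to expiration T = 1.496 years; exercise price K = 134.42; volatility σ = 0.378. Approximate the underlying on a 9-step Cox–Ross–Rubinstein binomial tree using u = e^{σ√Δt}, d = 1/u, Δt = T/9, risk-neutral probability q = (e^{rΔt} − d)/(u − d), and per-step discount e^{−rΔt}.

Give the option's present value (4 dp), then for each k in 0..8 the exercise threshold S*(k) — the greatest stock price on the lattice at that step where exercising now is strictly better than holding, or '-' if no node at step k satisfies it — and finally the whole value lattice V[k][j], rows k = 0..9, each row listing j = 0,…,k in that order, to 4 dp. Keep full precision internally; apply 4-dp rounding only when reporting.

params: Δt=0.16622 u=1.16662 d=0.85718 q=0.47339 e^(-rΔt)=0.99635
t_9 payoffs: 96.4321 82.7183 64.0536 38.6510 4.0778 0.0000 0.0000 0.0000 0.0000 0.0000
t_8: node(8,0) S=44.3175 payoff=90.1025 vs cont=89.6118 → 90.1025 [stop]  node(8,1) S=60.3164 payoff=74.1036 vs cont=73.6130 → 74.1036 [stop]  node(8,2) S=82.0909 payoff=52.3291 vs cont=51.8384 → 52.3291 [stop]  node(8,3) S=111.7262 payoff=22.6938 vs cont=22.2031 → 22.6938 [stop]  node(8,4) S=152.0600 payoff=0.0000 vs cont=2.1396 → 2.1396 [wait]  node(8,5) S=206.9545 payoff=0.0000 vs cont=0.0000 → 0.0000 [wait]  node(8,6) S=281.6663 payoff=0.0000 vs cont=0.0000 → 0.0000 [wait]  node(8,7) S=383.3494 payoff=0.0000 vs cont=0.0000 → 0.0000 [wait]  node(8,8) S=521.7408 payoff=0.0000 vs cont=0.0000 → 0.0000 [wait]  ⇒ S*(8)=111.7262
t_7: node(7,0) S=51.7017 payoff=82.7183 vs cont=82.2276 → 82.7183 [stop]  node(7,1) S=70.3664 payoff=64.0536 vs cont=63.5630 → 64.0536 [stop]  node(7,2) S=95.7690 payoff=38.6510 vs cont=38.1603 → 38.6510 [stop]  node(7,3) S=130.3422 payoff=4.0778 vs cont=12.9164 → 12.9164 [wait]  node(7,4) S=177.3965 payoff=0.0000 vs cont=1.1226 → 1.1226 [wait]  node(7,5) S=241.4376 payoff=0.0000 vs cont=0.0000 → 0.0000 [wait]  node(7,6) S=328.5980 payoff=0.0000 vs cont=0.0000 → 0.0000 [wait]  node(7,7) S=447.2237 payoff=0.0000 vs cont=0.0000 → 0.0000 [wait]  ⇒ S*(7)=95.7690
t_6: node(6,0) S=60.3164 payoff=74.1036 vs cont=73.6130 → 74.1036 [stop]  node(6,1) S=82.0909 payoff=52.3291 vs cont=51.8384 → 52.3291 [stop]  node(6,2) S=111.7262 payoff=22.6938 vs cont=26.3719 → 26.3719 [wait]  node(6,3) S=152.0600 payoff=0.0000 vs cont=7.3066 → 7.3066 [wait]  node(6,4) S=206.9545 payoff=0.0000 vs cont=0.5890 → 0.5890 [wait]  node(6,5) S=281.6663 payoff=0.0000 vs cont=0.0000 → 0.0000 [wait]  node(6,6) S=383.3494 payoff=0.0000 vs cont=0.0000 → 0.0000 [wait]  ⇒ S*(6)=82.0909
t_5: node(5,0) S=70.3664 payoff=64.0536 vs cont=63.5630 → 64.0536 [stop]  node(5,1) S=95.7690 payoff=38.6510 vs cont=39.8951 → 39.8951 [wait]  node(5,2) S=130.3422 payoff=4.0778 vs cont=17.2833 → 17.2833 [wait]  node(5,3) S=177.3965 payoff=0.0000 vs cont=4.1115 → 4.1115 [wait]  node(5,4) S=241.4376 payoff=0.0000 vs cont=0.3091 → 0.3091 [wait]  node(5,5) S=328.5980 payoff=0.0000 vs cont=0.0000 → 0.0000 [wait]  ⇒ S*(5)=70.3664
t_4: node(4,0) S=82.0909 payoff=52.3291 vs cont=52.4252 → 52.4252 [wait]  node(4,1) S=111.7262 payoff=22.6938 vs cont=29.0844 → 29.0844 [wait]  node(4,2) S=152.0600 payoff=0.0000 vs cont=11.0076 → 11.0076 [wait]  node(4,3) S=206.9545 payoff=0.0000 vs cont=2.3030 → 2.3030 [wait]  node(4,4) S=281.6663 payoff=0.0000 vs cont=0.1622 → 0.1622 [wait]  ⇒ S*(4)=-
t_3: node(3,0) S=95.7690 payoff=38.6510 vs cont=41.2250 → 41.2250 [wait]  node(3,1) S=130.3422 payoff=4.0778 vs cont=20.4522 → 20.4522 [wait]  node(3,2) S=177.3965 payoff=0.0000 vs cont=6.8619 → 6.8619 [wait]  node(3,3) S=241.4376 payoff=0.0000 vs cont=1.2849 → 1.2849 [wait]  ⇒ S*(3)=-
t_2: node(2,0) S=111.7262 payoff=22.6938 vs cont=31.2768 → 31.2768 [wait]  node(2,1) S=152.0600 payoff=0.0000 vs cont=13.9675 → 13.9675 [wait]  node(2,2) S=206.9545 payoff=0.0000 vs cont=4.2064 → 4.2064 [wait]  ⇒ S*(2)=-
t_1: node(1,0) S=130.3422 payoff=4.0778 vs cont=22.9986 → 22.9986 [wait]  node(1,1) S=177.3965 payoff=0.0000 vs cont=9.3126 → 9.3126 [wait]  ⇒ S*(1)=-
t_0: node(0,0) S=152.0600 payoff=0.0000 vs cont=16.4595 → 16.4595 [wait]  ⇒ S*(0)=-

price = 16.4595
boundary = - - - - - 70.3664 82.0909 95.7690 111.7262
tree:
16.4595
22.9986 9.3126
31.2768 13.9675 4.2064
41.2250 20.4522 6.8619 1.2849
52.4252 29.0844 11.0076 2.3030 0.1622
64.0536 39.8951 17.2833 4.1115 0.3091 0.0000
74.1036 52.3291 26.3719 7.3066 0.5890 0.0000 0.0000
82.7183 64.0536 38.6510 12.9164 1.1226 0.0000 0.0000 0.0000
90.1025 74.1036 52.3291 22.6938 2.1396 0.0000 0.0000 0.0000 0.0000
96.4321 82.7183 64.0536 38.6510 4.0778 0.0000 0.0000 0.0000 0.0000 0.0000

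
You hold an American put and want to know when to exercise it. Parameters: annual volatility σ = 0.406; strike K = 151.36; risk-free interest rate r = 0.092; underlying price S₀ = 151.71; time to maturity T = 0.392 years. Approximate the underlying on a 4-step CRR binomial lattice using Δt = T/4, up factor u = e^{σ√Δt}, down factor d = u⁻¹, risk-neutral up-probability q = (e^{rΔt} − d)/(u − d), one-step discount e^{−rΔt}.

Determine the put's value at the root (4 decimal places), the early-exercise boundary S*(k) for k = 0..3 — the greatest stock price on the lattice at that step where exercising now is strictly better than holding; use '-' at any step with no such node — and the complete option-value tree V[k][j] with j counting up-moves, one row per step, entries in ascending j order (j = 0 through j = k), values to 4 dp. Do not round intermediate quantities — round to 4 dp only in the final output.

price = 12.4375
boundary = - - 117.6571 133.6030
tree:
12.4375
20.9329 4.2939
33.7029 8.7319 0.0000
47.7456 17.7570 0.0000 0.0000
60.1122 33.7029 0.0000 0.0000 0.0000

Δt=0.09800, u=1.13553, d=0.88065, q=0.50380, disc=e^(-rΔt)=0.99102
k=4 terminal: V=max(K-S,0) → 60.1122 33.7029 0.0000 0.0000 0.0000
k=3: j=0 S=103.6144 intr=47.7456 cont=46.3871 V=47.7456[EX]; j=1 S=133.6030 intr=17.7570 cont=16.5732 V=17.7570[EX]; j=2 S=172.2710 intr=0.0000 cont=0.0000 V=0.0000[hold]; j=3 S=222.1305 intr=0.0000 cont=0.0000 V=0.0000[hold]  S*(3)=133.6030
k=2: j=0 S=117.6571 intr=33.7029 cont=32.3444 V=33.7029[EX]; j=1 S=151.7100 intr=0.0000 cont=8.7319 V=8.7319[hold]; j=2 S=195.6186 intr=0.0000 cont=0.0000 V=0.0000[hold]  S*(2)=117.6571
k=1: j=0 S=133.6030 intr=17.7570 cont=20.9329 V=20.9329[hold]; j=1 S=172.2710 intr=0.0000 cont=4.2939 V=4.2939[hold]  S*(1)=-
k=0: j=0 S=151.7100 intr=0.0000 cont=12.4375 V=12.4375[hold]  S*(0)=-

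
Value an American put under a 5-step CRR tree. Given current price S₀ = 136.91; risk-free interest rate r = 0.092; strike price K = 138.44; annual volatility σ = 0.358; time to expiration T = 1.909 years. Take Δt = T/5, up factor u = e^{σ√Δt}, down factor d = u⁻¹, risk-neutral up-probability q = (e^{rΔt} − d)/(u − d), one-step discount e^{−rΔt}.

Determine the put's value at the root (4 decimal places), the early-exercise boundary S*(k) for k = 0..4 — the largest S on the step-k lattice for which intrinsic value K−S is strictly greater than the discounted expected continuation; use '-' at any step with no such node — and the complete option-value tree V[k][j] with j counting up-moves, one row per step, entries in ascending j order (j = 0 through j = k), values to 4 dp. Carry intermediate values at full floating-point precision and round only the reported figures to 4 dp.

price = 19.1027
boundary = - - 87.9622 70.5061 87.9622
tree:
19.1027
31.6277 9.0745
50.4778 16.7313 2.7669
67.9339 29.8172 6.0342 0.0000
81.9258 50.4778 13.1599 0.0000 0.0000
93.1411 67.9339 28.6998 0.0000 0.0000 0.0000

Δt=0.38180, u=1.24758, d=0.80155, q=0.52507, disc=e^(-rΔt)=0.96548
k=5 terminal: V=max(K-S,0) → 93.1411 67.9339 28.6998 0.0000 0.0000 0.0000
k=4: j=0 S=56.5142 intr=81.9258 cont=77.1475 V=81.9258[EX]; j=1 S=87.9622 intr=50.4778 cont=45.6994 V=50.4778[EX]; j=2 S=136.9100 intr=1.5300 cont=13.1599 V=13.1599[hold]; j=3 S=213.0954 intr=0.0000 cont=0.0000 V=0.0000[hold]; j=4 S=331.6752 intr=0.0000 cont=0.0000 V=0.0000[hold]  S*(4)=87.9622
k=3: j=0 S=70.5061 intr=67.9339 cont=63.1555 V=67.9339[EX]; j=1 S=109.7402 intr=28.6998 cont=29.8172 V=29.8172[hold]; j=2 S=170.8066 intr=0.0000 cont=6.0342 V=6.0342[hold]; j=3 S=265.8542 intr=0.0000 cont=0.0000 V=0.0000[hold]  S*(3)=70.5061
k=2: j=0 S=87.9622 intr=50.4778 cont=46.2658 V=50.4778[EX]; j=1 S=136.9100 intr=1.5300 cont=16.7313 V=16.7313[hold]; j=2 S=213.0954 intr=0.0000 cont=2.7669 V=2.7669[hold]  S*(2)=87.9622
k=1: j=0 S=109.7402 intr=28.6998 cont=31.6277 V=31.6277[hold]; j=1 S=170.8066 intr=0.0000 cont=9.0745 V=9.0745[hold]  S*(1)=-
k=0: j=0 S=136.9100 intr=1.5300 cont=19.1027 V=19.1027[hold]  S*(0)=-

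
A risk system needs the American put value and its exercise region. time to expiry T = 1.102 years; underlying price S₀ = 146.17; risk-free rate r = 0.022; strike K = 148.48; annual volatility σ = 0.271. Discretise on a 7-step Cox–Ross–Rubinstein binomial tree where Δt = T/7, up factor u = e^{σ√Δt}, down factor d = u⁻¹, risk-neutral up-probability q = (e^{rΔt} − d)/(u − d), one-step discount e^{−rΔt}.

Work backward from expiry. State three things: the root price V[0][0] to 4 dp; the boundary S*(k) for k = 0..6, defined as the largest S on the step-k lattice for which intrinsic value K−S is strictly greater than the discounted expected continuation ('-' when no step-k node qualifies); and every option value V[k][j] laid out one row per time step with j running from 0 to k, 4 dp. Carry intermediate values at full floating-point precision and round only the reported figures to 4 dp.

price = 16.7387
boundary = - - - 105.8681 95.0753 105.8681 117.8862
tree:
16.7387
23.6806 9.6104
32.3897 14.7565 4.3062
42.6119 21.9478 7.3538 1.1552
53.4047 31.3635 12.2739 2.2696 0.0000
63.0973 42.6119 19.8431 4.4590 0.0000 0.0000
71.8018 53.4047 30.5938 8.7604 0.0000 0.0000 0.0000
79.6188 63.0973 42.6119 17.2115 0.0000 0.0000 0.0000 0.0000

params: Δt=0.15743 u=1.11352 d=0.89805 q=0.48925 e^(-rΔt)=0.99654
t_7 payoffs: 79.6188 63.0973 42.6119 17.2115 0.0000 0.0000 0.0000 0.0000
t_6: node(6,0) S=76.6782 payoff=71.8018 vs cont=71.2884 → 71.8018 [stop]  node(6,1) S=95.0753 payoff=53.4047 vs cont=52.8914 → 53.4047 [stop]  node(6,2) S=117.8862 payoff=30.5938 vs cont=30.0805 → 30.5938 [stop]  node(6,3) S=146.1700 payoff=2.3100 vs cont=8.7604 → 8.7604 [wait]  node(6,4) S=181.2398 payoff=0.0000 vs cont=0.0000 → 0.0000 [wait]  node(6,5) S=224.7238 payoff=0.0000 vs cont=0.0000 → 0.0000 [wait]  node(6,6) S=278.6406 payoff=0.0000 vs cont=0.0000 → 0.0000 [wait]  ⇒ S*(6)=117.8862
t_5: node(5,0) S=85.3827 payoff=63.0973 vs cont=62.5840 → 63.0973 [stop]  node(5,1) S=105.8681 payoff=42.6119 vs cont=42.0985 → 42.6119 [stop]  node(5,2) S=131.2685 payoff=17.2115 vs cont=19.8431 → 19.8431 [wait]  node(5,3) S=162.7631 payoff=0.0000 vs cont=4.4590 → 4.4590 [wait]  node(5,4) S=201.8140 payoff=0.0000 vs cont=0.0000 → 0.0000 [wait]  node(5,5) S=250.2342 payoff=0.0000 vs cont=0.0000 → 0.0000 [wait]  ⇒ S*(5)=105.8681
t_4: node(4,0) S=95.0753 payoff=53.4047 vs cont=52.8914 → 53.4047 [stop]  node(4,1) S=117.8862 payoff=30.5938 vs cont=31.3635 → 31.3635 [wait]  node(4,2) S=146.1700 payoff=2.3100 vs cont=12.2739 → 12.2739 [wait]  node(4,3) S=181.2398 payoff=0.0000 vs cont=2.2696 → 2.2696 [wait]  node(4,4) S=224.7238 payoff=0.0000 vs cont=0.0000 → 0.0000 [wait]  ⇒ S*(4)=95.0753
t_3: node(3,0) S=105.8681 payoff=42.6119 vs cont=42.4738 → 42.6119 [stop]  node(3,1) S=131.2685 payoff=17.2115 vs cont=21.9478 → 21.9478 [wait]  node(3,2) S=162.7631 payoff=0.0000 vs cont=7.3538 → 7.3538 [wait]  node(3,3) S=201.8140 payoff=0.0000 vs cont=1.1552 → 1.1552 [wait]  ⇒ S*(3)=105.8681
t_2: node(2,0) S=117.8862 payoff=30.5938 vs cont=32.3897 → 32.3897 [wait]  node(2,1) S=146.1700 payoff=2.3100 vs cont=14.7565 → 14.7565 [wait]  node(2,2) S=181.2398 payoff=0.0000 vs cont=4.3062 → 4.3062 [wait]  ⇒ S*(2)=-
t_1: node(1,0) S=131.2685 payoff=17.2115 vs cont=23.6806 → 23.6806 [wait]  node(1,1) S=162.7631 payoff=0.0000 vs cont=9.6104 → 9.6104 [wait]  ⇒ S*(1)=-
t_0: node(0,0) S=146.1700 payoff=2.3100 vs cont=16.7387 → 16.7387 [wait]  ⇒ S*(0)=-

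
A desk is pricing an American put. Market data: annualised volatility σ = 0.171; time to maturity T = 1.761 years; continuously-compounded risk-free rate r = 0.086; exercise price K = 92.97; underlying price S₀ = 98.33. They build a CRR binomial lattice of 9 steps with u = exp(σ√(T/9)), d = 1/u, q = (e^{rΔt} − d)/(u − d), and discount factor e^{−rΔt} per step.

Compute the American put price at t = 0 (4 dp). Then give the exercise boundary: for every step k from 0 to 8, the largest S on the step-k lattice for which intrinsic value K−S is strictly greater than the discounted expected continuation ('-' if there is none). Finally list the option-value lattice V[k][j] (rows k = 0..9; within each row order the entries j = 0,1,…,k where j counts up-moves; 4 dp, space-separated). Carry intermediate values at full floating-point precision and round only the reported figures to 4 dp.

price = 2.6977
boundary = - - - 78.3674 84.5251 78.3674 84.5251 78.3674 84.5251
tree:
2.6977
4.8673 1.2867
8.5534 2.4784 0.5062
14.6026 4.6491 1.0605 0.1404
20.3117 8.4449 2.1786 0.3240 0.0185
25.6049 14.6026 4.3630 0.7427 0.0462 0.0000
30.5125 20.3117 8.4449 1.6882 0.1155 0.0000 0.0000
35.0626 25.6049 14.6026 3.7992 0.2886 0.0000 0.0000 0.0000
39.2812 30.5125 20.3117 8.4449 0.7214 0.0000 0.0000 0.0000 0.0000
43.1924 35.0626 25.6049 14.6026 1.8034 0.0000 0.0000 0.0000 0.0000 0.0000

Δt=0.19567, u=1.07857, d=0.92715, q=0.59317, disc=e^(-rΔt)=0.98331
k=9 terminal: V=max(K-S,0) → 43.1924 35.0626 25.6049 14.6026 1.8034 0.0000 0.0000 0.0000 0.0000 0.0000
k=8: j=0 S=53.6888 intr=39.2812 cont=37.7298 V=39.2812[EX]; j=1 S=62.4575 intr=30.5125 cont=28.9612 V=30.5125[EX]; j=2 S=72.6583 intr=20.3117 cont=18.7604 V=20.3117[EX]; j=3 S=84.5251 intr=8.4449 cont=6.8936 V=8.4449[EX]; j=4 S=98.3300 intr=0.0000 cont=0.7214 V=0.7214[hold]; j=5 S=114.3896 intr=0.0000 cont=0.0000 V=0.0000[hold]; j=6 S=133.0721 intr=0.0000 cont=0.0000 V=0.0000[hold]; j=7 S=154.8059 intr=0.0000 cont=0.0000 V=0.0000[hold]; j=8 S=180.0894 intr=0.0000 cont=0.0000 V=0.0000[hold]  S*(8)=84.5251
k=7: j=0 S=57.9074 intr=35.0626 cont=33.5112 V=35.0626[EX]; j=1 S=67.3651 intr=25.6049 cont=24.0536 V=25.6049[EX]; j=2 S=78.3674 intr=14.6026 cont=13.0513 V=14.6026[EX]; j=3 S=91.1666 intr=1.8034 cont=3.7992 V=3.7992[hold]; j=4 S=106.0563 intr=0.0000 cont=0.2886 V=0.2886[hold]; j=5 S=123.3777 intr=0.0000 cont=0.0000 V=0.0000[hold]; j=6 S=143.5282 intr=0.0000 cont=0.0000 V=0.0000[hold]; j=7 S=166.9698 intr=0.0000 cont=0.0000 V=0.0000[hold]  S*(7)=78.3674
k=6: j=0 S=62.4575 intr=30.5125 cont=28.9612 V=30.5125[EX]; j=1 S=72.6583 intr=20.3117 cont=18.7604 V=20.3117[EX]; j=2 S=84.5251 intr=8.4449 cont=8.0576 V=8.4449[EX]; j=3 S=98.3300 intr=0.0000 cont=1.6882 V=1.6882[hold]; j=4 S=114.3896 intr=0.0000 cont=0.1155 V=0.1155[hold]; j=5 S=133.0721 intr=0.0000 cont=0.0000 V=0.0000[hold]; j=6 S=154.8059 intr=0.0000 cont=0.0000 V=0.0000[hold]  S*(6)=84.5251
k=5: j=0 S=67.3651 intr=25.6049 cont=24.0536 V=25.6049[EX]; j=1 S=78.3674 intr=14.6026 cont=13.0513 V=14.6026[EX]; j=2 S=91.1666 intr=1.8034 cont=4.3630 V=4.3630[hold]; j=3 S=106.0563 intr=0.0000 cont=0.7427 V=0.7427[hold]; j=4 S=123.3777 intr=0.0000 cont=0.0462 V=0.0462[hold]; j=5 S=143.5282 intr=0.0000 cont=0.0000 V=0.0000[hold]  S*(5)=78.3674
k=4: j=0 S=72.6583 intr=20.3117 cont=18.7604 V=20.3117[EX]; j=1 S=84.5251 intr=8.4449 cont=8.3865 V=8.4449[EX]; j=2 S=98.3300 intr=0.0000 cont=2.1786 V=2.1786[hold]; j=3 S=114.3896 intr=0.0000 cont=0.3240 V=0.3240[hold]; j=4 S=133.0721 intr=0.0000 cont=0.0185 V=0.0185[hold]  S*(4)=84.5251
k=3: j=0 S=78.3674 intr=14.6026 cont=13.0513 V=14.6026[EX]; j=1 S=91.1666 intr=1.8034 cont=4.6491 V=4.6491[hold]; j=2 S=106.0563 intr=0.0000 cont=1.0605 V=1.0605[hold]; j=3 S=123.3777 intr=0.0000 cont=0.1404 V=0.1404[hold]  S*(3)=78.3674
k=2: j=0 S=84.5251 intr=8.4449 cont=8.5534 V=8.5534[hold]; j=1 S=98.3300 intr=0.0000 cont=2.4784 V=2.4784[hold]; j=2 S=114.3896 intr=0.0000 cont=0.5062 V=0.5062[hold]  S*(2)=-
k=1: j=0 S=91.1666 intr=1.8034 cont=4.8673 V=4.8673[hold]; j=1 S=106.0563 intr=0.0000 cont=1.2867 V=1.2867[hold]  S*(1)=-
k=0: j=0 S=98.3300 intr=0.0000 cont=2.6977 V=2.6977[hold]  S*(0)=-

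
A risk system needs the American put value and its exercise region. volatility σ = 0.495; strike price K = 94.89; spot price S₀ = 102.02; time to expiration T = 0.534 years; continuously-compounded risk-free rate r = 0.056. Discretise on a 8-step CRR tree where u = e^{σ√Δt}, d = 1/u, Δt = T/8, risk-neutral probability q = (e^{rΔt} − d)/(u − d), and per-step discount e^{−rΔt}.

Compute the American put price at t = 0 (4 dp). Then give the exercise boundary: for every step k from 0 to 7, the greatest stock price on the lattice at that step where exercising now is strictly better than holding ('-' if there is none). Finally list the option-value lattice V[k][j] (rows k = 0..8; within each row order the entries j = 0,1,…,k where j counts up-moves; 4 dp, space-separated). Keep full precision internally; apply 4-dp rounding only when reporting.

Δt=0.06675  u=1.13643  d=0.87995  q=0.48267  discount=0.99627
step 8 (expiry): payoffs max(K−S,0) = 58.2162 47.5271 33.7225 15.8944 0.0000 0.0000 0.0000 0.0000 0.0000
step 7: (k=7,j=0): S=41.6771, (K−S)⁺=53.2129, hold=52.8589 ⇒ V=53.2129 exercise | (k=7,j=1): S=53.8244, (K−S)⁺=41.0656, hold=40.7115 ⇒ V=41.0656 exercise | (k=7,j=2): S=69.5123, (K−S)⁺=25.3777, hold=25.0236 ⇒ V=25.3777 exercise | (k=7,j=3): S=89.7727, (K−S)⁺=5.1173, hold=8.1919 ⇒ V=8.1919 continue | (k=7,j=4): S=115.9382, (K−S)⁺=0.0000, hold=0.0000 ⇒ V=0.0000 continue | (k=7,j=5): S=149.7300, (K−S)⁺=0.0000, hold=0.0000 ⇒ V=0.0000 continue | (k=7,j=6): S=193.3710, (K−S)⁺=0.0000, hold=0.0000 ⇒ V=0.0000 continue | (k=7,j=7): S=249.7317, (K−S)⁺=0.0000, hold=0.0000 ⇒ V=0.0000 continue  boundary S*=69.5123
step 6: (k=6,j=0): S=47.3629, (K−S)⁺=47.5271, hold=47.1731 ⇒ V=47.5271 exercise | (k=6,j=1): S=61.1675, (K−S)⁺=33.7225, hold=33.3685 ⇒ V=33.7225 exercise | (k=6,j=2): S=78.9956, (K−S)⁺=15.8944, hold=17.0188 ⇒ V=17.0188 continue | (k=6,j=3): S=102.0200, (K−S)⁺=0.0000, hold=4.2221 ⇒ V=4.2221 continue | (k=6,j=4): S=131.7552, (K−S)⁺=0.0000, hold=0.0000 ⇒ V=0.0000 continue | (k=6,j=5): S=170.1571, (K−S)⁺=0.0000, hold=0.0000 ⇒ V=0.0000 continue | (k=6,j=6): S=219.7518, (K−S)⁺=0.0000, hold=0.0000 ⇒ V=0.0000 continue  boundary S*=61.1675
step 5: (k=5,j=0): S=53.8244, (K−S)⁺=41.0656, hold=40.7115 ⇒ V=41.0656 exercise | (k=5,j=1): S=69.5123, (K−S)⁺=25.3777, hold=25.5644 ⇒ V=25.5644 continue | (k=5,j=2): S=89.7727, (K−S)⁺=5.1173, hold=10.8017 ⇒ V=10.8017 continue | (k=5,j=3): S=115.9382, (K−S)⁺=0.0000, hold=2.1760 ⇒ V=2.1760 continue | (k=5,j=4): S=149.7300, (K−S)⁺=0.0000, hold=0.0000 ⇒ V=0.0000 continue | (k=5,j=5): S=193.3710, (K−S)⁺=0.0000, hold=0.0000 ⇒ V=0.0000 continue  boundary S*=53.8244
step 4: (k=4,j=0): S=61.1675, (K−S)⁺=33.7225, hold=33.4583 ⇒ V=33.7225 exercise | (k=4,j=1): S=78.9956, (K−S)⁺=15.8944, hold=18.3700 ⇒ V=18.3700 continue | (k=4,j=2): S=102.0200, (K−S)⁺=0.0000, hold=6.6136 ⇒ V=6.6136 continue | (k=4,j=3): S=131.7552, (K−S)⁺=0.0000, hold=1.1215 ⇒ V=1.1215 continue | (k=4,j=4): S=170.1571, (K−S)⁺=0.0000, hold=0.0000 ⇒ V=0.0000 continue  boundary S*=61.1675
step 3: (k=3,j=0): S=69.5123, (K−S)⁺=25.3777, hold=26.2141 ⇒ V=26.2141 continue | (k=3,j=1): S=89.7727, (K−S)⁺=5.1173, hold=12.6481 ⇒ V=12.6481 continue | (k=3,j=2): S=115.9382, (K−S)⁺=0.0000, hold=3.9479 ⇒ V=3.9479 continue | (k=3,j=3): S=149.7300, (K−S)⁺=0.0000, hold=0.5780 ⇒ V=0.5780 continue  boundary S*=-
step 2: (k=2,j=0): S=78.9956, (K−S)⁺=15.8944, hold=19.5928 ⇒ V=19.5928 continue | (k=2,j=1): S=102.0200, (K−S)⁺=0.0000, hold=8.4173 ⇒ V=8.4173 continue | (k=2,j=2): S=131.7552, (K−S)⁺=0.0000, hold=2.3127 ⇒ V=2.3127 continue  boundary S*=-
step 1: (k=1,j=0): S=89.7727, (K−S)⁺=5.1173, hold=14.1457 ⇒ V=14.1457 continue | (k=1,j=1): S=115.9382, (K−S)⁺=0.0000, hold=5.4503 ⇒ V=5.4503 continue  boundary S*=-
step 0: (k=0,j=0): S=102.0200, (K−S)⁺=0.0000, hold=9.9116 ⇒ V=9.9116 continue  boundary S*=-

price = 9.9116
boundary = - - - - 61.1675 53.8244 61.1675 69.5123
tree:
9.9116
14.1457 5.4503
19.5928 8.4173 2.3127
26.2141 12.6481 3.9479 0.5780
33.7225 18.3700 6.6136 1.1215 0.0000
41.0656 25.5644 10.8017 2.1760 0.0000 0.0000
47.5271 33.7225 17.0188 4.2221 0.0000 0.0000 0.0000
53.2129 41.0656 25.3777 8.1919 0.0000 0.0000 0.0000 0.0000
58.2162 47.5271 33.7225 15.8944 0.0000 0.0000 0.0000 0.0000 0.0000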